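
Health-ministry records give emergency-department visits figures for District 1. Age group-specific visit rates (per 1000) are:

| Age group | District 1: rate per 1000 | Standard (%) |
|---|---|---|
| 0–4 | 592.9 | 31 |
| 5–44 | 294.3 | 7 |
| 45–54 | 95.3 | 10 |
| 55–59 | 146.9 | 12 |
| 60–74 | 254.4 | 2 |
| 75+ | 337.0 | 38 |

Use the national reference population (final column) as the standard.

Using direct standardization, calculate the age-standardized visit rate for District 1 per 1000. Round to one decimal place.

Standard weights: 0.31, 0.07, 0.10, 0.12, 0.02, 0.38.
Standardized rate: 0.3100×592.9 + 0.0700×294.3 + 0.1000×95.3 + 0.1200×146.9 + 0.0200×254.4 + 0.3800×337.0 = 364.7060 per 1000.

364.7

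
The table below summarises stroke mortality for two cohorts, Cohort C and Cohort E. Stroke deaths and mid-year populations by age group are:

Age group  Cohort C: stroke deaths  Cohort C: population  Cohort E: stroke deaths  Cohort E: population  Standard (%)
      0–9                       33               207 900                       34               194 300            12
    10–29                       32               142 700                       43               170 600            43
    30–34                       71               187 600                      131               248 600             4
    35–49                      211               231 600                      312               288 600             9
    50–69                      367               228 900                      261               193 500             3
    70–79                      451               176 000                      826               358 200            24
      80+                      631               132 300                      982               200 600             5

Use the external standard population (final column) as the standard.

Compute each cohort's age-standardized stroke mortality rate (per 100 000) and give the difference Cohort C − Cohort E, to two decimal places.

2.78

Age-specific rates per 100 000 for Cohort C: 15.87, 22.42, 37.85, 91.11, 160.33, 256.25, 476.95.
For Cohort E: 17.50, 25.21, 52.70, 108.11, 134.88, 230.60, 489.53.
Standard weights: 0.12, 0.43, 0.04, 0.09, 0.03, 0.24, 0.05.
Cohort C: 0.1200×15.87 + 0.4300×22.42 + 0.0400×37.85 + 0.0900×91.11 + 0.0300×160.33 + 0.2400×256.25 + 0.0500×476.95 = 111.4180 per 100 000.
Cohort E: 0.1200×17.50 + 0.4300×25.21 + 0.0400×52.70 + 0.0900×108.11 + 0.0300×134.88 + 0.2400×230.60 + 0.0500×489.53 = 108.6421 per 100 000.
Difference = 111.4180 − 108.6421 = 2.7759.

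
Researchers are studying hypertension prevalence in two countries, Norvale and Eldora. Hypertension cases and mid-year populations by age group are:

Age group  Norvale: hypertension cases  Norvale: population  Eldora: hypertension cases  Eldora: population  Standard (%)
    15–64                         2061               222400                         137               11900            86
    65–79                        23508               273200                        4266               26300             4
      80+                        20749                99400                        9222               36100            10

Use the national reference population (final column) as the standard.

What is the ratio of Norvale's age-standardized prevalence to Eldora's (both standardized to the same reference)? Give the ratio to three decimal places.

0.770

Age-specific rates per 1000 for Norvale: 9.267, 86.047, 208.742.
For Eldora: 11.513, 162.205, 255.457.
Standard weights: 0.86, 0.04, 0.10.
Norvale: 0.8600×9.267 + 0.0400×86.047 + 0.1000×208.742 = 32.2858 per 1000.
Eldora: 0.8600×11.513 + 0.0400×162.205 + 0.1000×255.457 = 41.9348 per 1000.
Ratio = 32.2858 ÷ 41.9348 = 0.76991.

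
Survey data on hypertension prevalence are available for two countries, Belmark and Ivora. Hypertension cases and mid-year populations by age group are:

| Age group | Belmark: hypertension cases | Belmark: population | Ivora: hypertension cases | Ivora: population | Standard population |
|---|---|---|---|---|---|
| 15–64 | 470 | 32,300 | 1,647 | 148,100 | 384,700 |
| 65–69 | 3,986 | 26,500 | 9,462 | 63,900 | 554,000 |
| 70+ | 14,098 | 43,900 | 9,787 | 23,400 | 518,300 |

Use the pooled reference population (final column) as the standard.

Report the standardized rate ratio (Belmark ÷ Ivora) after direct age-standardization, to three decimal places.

0.843

Age-specific rates per 1,000 for Belmark: 14.551, 150.415, 321.139.
For Ivora: 11.121, 148.075, 418.248.
Standard total = 1,457,000; weights = 0.2640, 0.3802, 0.3557.
Belmark: 0.2640×14.551 + 0.3802×150.415 + 0.3557×321.139 = 175.2739 per 1,000.
Ivora: 0.2640×11.121 + 0.3802×148.075 + 0.3557×418.248 = 208.0231 per 1,000.
Ratio = 175.2739 ÷ 208.0231 = 0.84257.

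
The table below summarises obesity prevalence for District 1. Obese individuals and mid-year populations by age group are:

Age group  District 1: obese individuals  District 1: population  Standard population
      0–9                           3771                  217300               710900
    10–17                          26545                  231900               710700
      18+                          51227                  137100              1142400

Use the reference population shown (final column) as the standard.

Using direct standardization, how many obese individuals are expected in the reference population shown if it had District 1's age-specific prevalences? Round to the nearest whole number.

Age-specific rates per 1000 for District 1: 17.354, 114.467, 373.647.
Expected obese individuals = Σ (standard pop × age-specific rate ÷ 1000)
= 710900×17.354/1000 + 710700×114.467/1000 + 1142400×373.647/1000
= 12336.88 + 81352.01 + 426854.30 = 520543.19.

520543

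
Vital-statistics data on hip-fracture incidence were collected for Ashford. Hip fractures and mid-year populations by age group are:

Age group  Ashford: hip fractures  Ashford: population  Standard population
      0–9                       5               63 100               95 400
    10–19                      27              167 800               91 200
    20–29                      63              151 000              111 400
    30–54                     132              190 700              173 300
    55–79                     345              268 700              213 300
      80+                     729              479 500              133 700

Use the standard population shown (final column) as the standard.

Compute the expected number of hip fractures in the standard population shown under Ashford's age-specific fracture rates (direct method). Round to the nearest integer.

666

Age-specific rates per 100 000 for Ashford: 7.92, 16.09, 41.72, 69.22, 128.40, 152.03.
Expected hip fractures = Σ (standard pop × age-specific rate ÷ 100 000)
= 95 400×7.92/100 000 + 91 200×16.09/100 000 + 111 400×41.72/100 000 + 173 300×69.22/100 000 + 213 300×128.40/100 000 + 133 700×152.03/100 000
= 7.56 + 14.67 + 46.48 + 119.96 + 273.87 + 203.27 = 665.81.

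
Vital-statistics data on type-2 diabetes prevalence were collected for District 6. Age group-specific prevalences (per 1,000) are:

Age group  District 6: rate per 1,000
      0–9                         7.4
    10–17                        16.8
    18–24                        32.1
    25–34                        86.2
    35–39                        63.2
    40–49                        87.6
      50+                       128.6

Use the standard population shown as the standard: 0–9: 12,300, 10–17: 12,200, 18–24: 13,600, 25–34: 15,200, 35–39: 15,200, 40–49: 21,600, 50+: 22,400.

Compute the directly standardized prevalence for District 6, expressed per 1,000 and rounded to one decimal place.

69.1

Standard total = 112,500; weights = 0.1093, 0.1084, 0.1209, 0.1351, 0.1351, 0.1920, 0.1991.
Standardized rate: 0.1093×7.4 + 0.1084×16.8 + 0.1209×32.1 + 0.1351×86.2 + 0.1351×63.2 + 0.1920×87.6 + 0.1991×128.6 = 69.1220 per 1,000.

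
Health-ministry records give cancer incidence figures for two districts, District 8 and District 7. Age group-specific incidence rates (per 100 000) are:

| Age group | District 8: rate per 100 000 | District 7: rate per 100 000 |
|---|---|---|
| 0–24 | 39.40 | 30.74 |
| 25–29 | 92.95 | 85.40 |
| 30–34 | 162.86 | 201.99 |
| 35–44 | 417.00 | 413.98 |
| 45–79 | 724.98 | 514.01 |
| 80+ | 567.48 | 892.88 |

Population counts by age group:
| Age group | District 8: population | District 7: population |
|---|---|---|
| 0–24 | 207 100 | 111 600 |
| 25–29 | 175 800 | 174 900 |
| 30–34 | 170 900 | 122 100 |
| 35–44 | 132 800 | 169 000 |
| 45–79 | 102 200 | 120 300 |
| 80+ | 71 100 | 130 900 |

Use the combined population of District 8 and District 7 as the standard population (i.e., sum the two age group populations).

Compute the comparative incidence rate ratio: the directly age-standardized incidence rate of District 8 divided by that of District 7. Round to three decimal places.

0.954

Combined standard total = 1 688 700; weights = 0.1887, 0.2077, 0.1735, 0.1787, 0.1318, 0.1196.
District 8: 0.1887×39.40 + 0.2077×92.95 + 0.1735×162.86 + 0.1787×417.00 + 0.1318×724.98 + 0.1196×567.48 = 292.9247 per 100 000.
District 7: 0.1887×30.74 + 0.2077×85.40 + 0.1735×201.99 + 0.1787×413.98 + 0.1318×514.01 + 0.1196×892.88 = 307.0989 per 100 000.
Ratio = 292.9247 ÷ 307.0989 = 0.95384.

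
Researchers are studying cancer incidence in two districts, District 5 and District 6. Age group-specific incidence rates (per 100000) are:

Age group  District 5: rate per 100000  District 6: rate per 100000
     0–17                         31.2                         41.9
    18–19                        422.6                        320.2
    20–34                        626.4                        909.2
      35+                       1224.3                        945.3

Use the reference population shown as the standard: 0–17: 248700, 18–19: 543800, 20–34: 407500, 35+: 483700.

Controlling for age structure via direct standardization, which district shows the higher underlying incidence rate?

District 5

Standard total = 1683700; weights = 0.1477, 0.3230, 0.2420, 0.2873.
District 5: 0.1477×31.2 + 0.3230×422.6 + 0.2420×626.4 + 0.2873×1224.3 = 644.4267 per 100000.
District 6: 0.1477×41.9 + 0.3230×320.2 + 0.2420×909.2 + 0.2873×945.3 = 601.2270 per 100000.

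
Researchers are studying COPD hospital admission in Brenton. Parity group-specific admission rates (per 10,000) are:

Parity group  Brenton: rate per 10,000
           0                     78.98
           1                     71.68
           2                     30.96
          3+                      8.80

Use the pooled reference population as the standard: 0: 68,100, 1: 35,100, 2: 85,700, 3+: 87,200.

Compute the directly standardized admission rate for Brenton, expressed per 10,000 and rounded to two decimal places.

40.98

Standard total = 276,100; weights = 0.2466, 0.1271, 0.3104, 0.3158.
Standardized rate: 0.2466×78.98 + 0.1271×71.68 + 0.3104×30.96 + 0.3158×8.80 = 40.9820 per 10,000.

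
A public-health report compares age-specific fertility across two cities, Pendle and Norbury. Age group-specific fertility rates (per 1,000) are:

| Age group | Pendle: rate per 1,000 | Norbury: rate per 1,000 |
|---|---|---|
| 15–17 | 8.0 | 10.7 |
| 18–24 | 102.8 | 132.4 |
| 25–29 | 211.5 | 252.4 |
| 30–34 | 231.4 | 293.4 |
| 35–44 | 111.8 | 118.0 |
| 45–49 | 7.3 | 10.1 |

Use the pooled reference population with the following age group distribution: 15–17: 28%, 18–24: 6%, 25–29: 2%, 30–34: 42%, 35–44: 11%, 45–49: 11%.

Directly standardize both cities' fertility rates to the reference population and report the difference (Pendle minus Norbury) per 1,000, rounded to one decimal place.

-30.4

Standard weights: 0.28, 0.06, 0.02, 0.42, 0.11, 0.11.
Pendle: 0.2800×8.0 + 0.0600×102.8 + 0.0200×211.5 + 0.4200×231.4 + 0.1100×111.8 + 0.1100×7.3 = 122.9270 per 1,000.
Norbury: 0.2800×10.7 + 0.0600×132.4 + 0.0200×252.4 + 0.4200×293.4 + 0.1100×118.0 + 0.1100×10.1 = 153.3070 per 1,000.
Difference = 122.9270 − 153.3070 = -30.3800.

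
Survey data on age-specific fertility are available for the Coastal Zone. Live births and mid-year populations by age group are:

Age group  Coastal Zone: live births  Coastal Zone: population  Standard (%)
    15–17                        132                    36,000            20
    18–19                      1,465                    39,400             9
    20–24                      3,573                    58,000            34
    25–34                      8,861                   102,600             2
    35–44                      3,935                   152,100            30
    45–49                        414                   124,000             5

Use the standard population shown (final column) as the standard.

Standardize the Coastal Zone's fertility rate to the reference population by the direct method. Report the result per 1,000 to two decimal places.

34.68

Age-specific rates per 1,000 for the Coastal Zone: 3.667, 37.183, 61.603, 86.365, 25.871, 3.339.
Standard weights: 0.20, 0.09, 0.34, 0.02, 0.30, 0.05.
Standardized rate: 0.2000×3.667 + 0.0900×37.183 + 0.3400×61.603 + 0.0200×86.365 + 0.3000×25.871 + 0.0500×3.339 = 34.6805 per 1,000.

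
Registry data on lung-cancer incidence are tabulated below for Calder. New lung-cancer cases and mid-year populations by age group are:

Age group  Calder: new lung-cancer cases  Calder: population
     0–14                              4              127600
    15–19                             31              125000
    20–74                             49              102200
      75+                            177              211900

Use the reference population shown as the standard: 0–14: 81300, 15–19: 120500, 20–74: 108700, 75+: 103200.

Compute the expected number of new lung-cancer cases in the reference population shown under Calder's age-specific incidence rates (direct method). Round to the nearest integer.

Age-specific rates per 100000 for Calder: 3.13, 24.80, 47.95, 83.53.
Expected new lung-cancer cases = Σ (standard pop × age-specific rate ÷ 100000)
= 81300×3.13/100000 + 120500×24.80/100000 + 108700×47.95/100000 + 103200×83.53/100000
= 2.55 + 29.88 + 52.12 + 86.20 = 170.75.

171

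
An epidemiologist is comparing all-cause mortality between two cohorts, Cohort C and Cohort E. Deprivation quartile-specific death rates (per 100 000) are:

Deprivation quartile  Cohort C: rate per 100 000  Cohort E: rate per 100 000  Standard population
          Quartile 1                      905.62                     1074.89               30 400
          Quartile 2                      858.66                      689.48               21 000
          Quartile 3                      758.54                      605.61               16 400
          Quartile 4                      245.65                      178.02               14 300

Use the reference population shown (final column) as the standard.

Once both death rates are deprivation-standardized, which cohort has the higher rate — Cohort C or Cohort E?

Standard total = 82 100; weights = 0.3703, 0.2558, 0.1998, 0.1742.
Cohort C: 0.3703×905.62 + 0.2558×858.66 + 0.1998×758.54 + 0.1742×245.65 = 749.2760 per 100 000.
Cohort E: 0.3703×1074.89 + 0.2558×689.48 + 0.1998×605.61 + 0.1742×178.02 = 726.3511 per 100 000.

Cohort C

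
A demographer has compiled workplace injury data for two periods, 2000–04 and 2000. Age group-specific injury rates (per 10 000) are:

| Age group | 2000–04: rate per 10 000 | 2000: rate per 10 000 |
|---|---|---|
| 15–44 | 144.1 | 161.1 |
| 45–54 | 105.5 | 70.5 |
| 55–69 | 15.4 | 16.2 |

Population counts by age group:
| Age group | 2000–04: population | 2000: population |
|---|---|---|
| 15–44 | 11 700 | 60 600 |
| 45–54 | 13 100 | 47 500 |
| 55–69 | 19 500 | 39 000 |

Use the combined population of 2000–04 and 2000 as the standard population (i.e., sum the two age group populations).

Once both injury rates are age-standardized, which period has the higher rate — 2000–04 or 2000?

2000–04

Combined standard total = 191 400; weights = 0.3777, 0.3166, 0.3056.
2000–04: 0.3777×144.1 + 0.3166×105.5 + 0.3056×15.4 = 92.5425 per 10 000.
2000: 0.3777×161.1 + 0.3166×70.5 + 0.3056×16.2 = 88.1271 per 10 000.
The crude rates (76.03 vs 93.43) would put 2000 higher, but that reflects its age composition; once standardized to a common age structure, 2000–04 has the higher underlying rate.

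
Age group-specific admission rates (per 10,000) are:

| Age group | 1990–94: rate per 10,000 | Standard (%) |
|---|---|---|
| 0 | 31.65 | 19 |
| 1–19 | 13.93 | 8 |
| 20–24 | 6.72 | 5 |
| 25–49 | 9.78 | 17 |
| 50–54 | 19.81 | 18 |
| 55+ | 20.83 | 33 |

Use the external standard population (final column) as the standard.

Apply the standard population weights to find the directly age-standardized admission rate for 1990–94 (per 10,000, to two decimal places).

19.57

Standard weights: 0.19, 0.08, 0.05, 0.17, 0.18, 0.33.
Standardized rate: 0.1900×31.65 + 0.0800×13.93 + 0.0500×6.72 + 0.1700×9.78 + 0.1800×19.81 + 0.3300×20.83 = 19.5662 per 10,000.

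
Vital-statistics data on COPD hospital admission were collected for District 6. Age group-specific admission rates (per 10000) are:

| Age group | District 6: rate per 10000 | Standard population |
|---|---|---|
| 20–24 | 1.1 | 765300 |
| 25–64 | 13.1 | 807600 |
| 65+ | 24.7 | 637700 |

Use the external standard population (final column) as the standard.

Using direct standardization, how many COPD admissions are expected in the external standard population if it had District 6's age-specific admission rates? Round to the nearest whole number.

2717

Expected COPD admissions = Σ (standard pop × age-specific rate ÷ 10000)
= 765300×1.1/10000 + 807600×13.1/10000 + 637700×24.7/10000
= 84.18 + 1057.96 + 1575.12 = 2717.26.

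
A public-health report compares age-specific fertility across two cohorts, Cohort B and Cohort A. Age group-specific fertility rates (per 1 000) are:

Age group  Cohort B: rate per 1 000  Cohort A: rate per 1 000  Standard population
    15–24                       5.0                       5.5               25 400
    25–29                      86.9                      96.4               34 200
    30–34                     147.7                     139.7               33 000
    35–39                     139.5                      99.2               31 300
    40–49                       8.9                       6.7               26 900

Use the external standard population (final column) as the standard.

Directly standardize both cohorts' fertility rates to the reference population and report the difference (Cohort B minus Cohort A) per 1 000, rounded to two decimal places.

8.27

Standard total = 150 800; weights = 0.1684, 0.2268, 0.2188, 0.2076, 0.1784.
Cohort B: 0.1684×5.0 + 0.2268×86.9 + 0.2188×147.7 + 0.2076×139.5 + 0.1784×8.9 = 83.4141 per 1 000.
Cohort A: 0.1684×5.5 + 0.2268×96.4 + 0.2188×139.7 + 0.2076×99.2 + 0.1784×6.7 = 75.1450 per 1 000.
Difference = 83.4141 − 75.1450 = 8.2690.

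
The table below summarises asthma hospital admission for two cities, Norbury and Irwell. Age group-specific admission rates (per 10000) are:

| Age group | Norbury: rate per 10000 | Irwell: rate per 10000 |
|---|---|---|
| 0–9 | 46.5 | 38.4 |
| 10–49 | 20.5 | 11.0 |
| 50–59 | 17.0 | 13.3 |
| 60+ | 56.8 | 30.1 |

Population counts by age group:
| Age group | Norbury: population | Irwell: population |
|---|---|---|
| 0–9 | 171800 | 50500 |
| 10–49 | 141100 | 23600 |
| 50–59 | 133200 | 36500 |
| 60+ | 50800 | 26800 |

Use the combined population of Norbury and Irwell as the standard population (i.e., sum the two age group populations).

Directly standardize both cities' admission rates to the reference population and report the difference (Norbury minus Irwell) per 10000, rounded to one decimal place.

Combined standard total = 634300; weights = 0.3505, 0.2597, 0.2675, 0.1223.
Norbury: 0.3505×46.5 + 0.2597×20.5 + 0.2675×17.0 + 0.1223×56.8 = 33.1166 per 10000.
Irwell: 0.3505×38.4 + 0.2597×11.0 + 0.2675×13.3 + 0.1223×30.1 = 23.5548 per 10000.
Difference = 33.1166 − 23.5548 = 9.5619.

9.6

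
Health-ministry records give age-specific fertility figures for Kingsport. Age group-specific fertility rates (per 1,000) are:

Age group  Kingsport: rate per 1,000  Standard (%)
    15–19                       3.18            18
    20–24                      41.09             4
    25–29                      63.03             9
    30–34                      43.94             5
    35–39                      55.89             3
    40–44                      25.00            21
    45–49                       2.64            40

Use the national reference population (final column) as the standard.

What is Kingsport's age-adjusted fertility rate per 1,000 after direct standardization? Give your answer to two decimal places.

18.07

Standard weights: 0.18, 0.04, 0.09, 0.05, 0.03, 0.21, 0.40.
Standardized rate: 0.1800×3.18 + 0.0400×41.09 + 0.0900×63.03 + 0.0500×43.94 + 0.0300×55.89 + 0.2100×25.00 + 0.4000×2.64 = 18.0684 per 1,000.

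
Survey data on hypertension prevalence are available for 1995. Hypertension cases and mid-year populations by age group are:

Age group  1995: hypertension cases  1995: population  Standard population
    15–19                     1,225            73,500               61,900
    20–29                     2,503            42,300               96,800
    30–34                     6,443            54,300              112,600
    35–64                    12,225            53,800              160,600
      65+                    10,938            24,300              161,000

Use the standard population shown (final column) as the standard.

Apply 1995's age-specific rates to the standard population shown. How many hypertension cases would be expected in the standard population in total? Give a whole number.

Age-specific rates per 1,000 for 1995: 16.667, 59.173, 118.656, 227.230, 450.123.
Expected hypertension cases = Σ (standard pop × age-specific rate ÷ 1,000)
= 61,900×16.667/1,000 + 96,800×59.173/1,000 + 112,600×118.656/1,000 + 160,600×227.230/1,000 + 161,000×450.123/1,000
= 1031.67 + 5727.91 + 13360.62 + 36493.22 + 72469.88 = 129083.29.

129083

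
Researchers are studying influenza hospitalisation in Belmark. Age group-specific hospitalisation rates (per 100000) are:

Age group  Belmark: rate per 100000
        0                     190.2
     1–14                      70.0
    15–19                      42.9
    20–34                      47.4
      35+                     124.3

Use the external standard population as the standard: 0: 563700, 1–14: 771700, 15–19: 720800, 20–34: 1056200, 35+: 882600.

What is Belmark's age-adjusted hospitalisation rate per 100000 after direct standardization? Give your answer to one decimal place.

88.1

Standard total = 3995000; weights = 0.1411, 0.1932, 0.1804, 0.2644, 0.2209.
Standardized rate: 0.1411×190.2 + 0.1932×70.0 + 0.1804×42.9 + 0.2644×47.4 + 0.2209×124.3 = 88.0921 per 100000.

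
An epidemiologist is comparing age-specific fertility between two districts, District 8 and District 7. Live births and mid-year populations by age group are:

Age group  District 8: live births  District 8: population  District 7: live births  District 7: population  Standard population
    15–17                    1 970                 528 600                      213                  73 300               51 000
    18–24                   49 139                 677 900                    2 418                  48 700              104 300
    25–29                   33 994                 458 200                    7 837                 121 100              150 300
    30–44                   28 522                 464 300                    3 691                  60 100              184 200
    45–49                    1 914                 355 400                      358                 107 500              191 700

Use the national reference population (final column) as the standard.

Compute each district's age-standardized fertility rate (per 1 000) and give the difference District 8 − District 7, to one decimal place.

Age-specific rates per 1 000 for District 8: 3.727, 72.487, 74.190, 61.430, 5.385.
For District 7: 2.906, 49.651, 64.715, 61.414, 3.330.
Standard total = 681 500; weights = 0.0748, 0.1530, 0.2205, 0.2703, 0.2813.
District 8: 0.0748×3.727 + 0.1530×72.487 + 0.2205×74.190 + 0.2703×61.430 + 0.2813×5.385 = 45.8534 per 1 000.
District 7: 0.0748×2.906 + 0.1530×49.651 + 0.2205×64.715 + 0.2703×61.414 + 0.2813×3.330 = 39.6249 per 1 000.
Difference = 45.8534 − 39.6249 = 6.2285.

6.2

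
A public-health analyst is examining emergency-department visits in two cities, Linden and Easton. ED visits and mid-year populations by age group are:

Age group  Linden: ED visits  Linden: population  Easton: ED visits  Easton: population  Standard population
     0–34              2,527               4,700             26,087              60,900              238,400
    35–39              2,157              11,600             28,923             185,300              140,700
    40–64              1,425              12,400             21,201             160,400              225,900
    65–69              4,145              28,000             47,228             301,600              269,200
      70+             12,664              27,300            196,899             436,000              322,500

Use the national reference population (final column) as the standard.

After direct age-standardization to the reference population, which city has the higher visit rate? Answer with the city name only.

Age-specific rates per 1,000 for Linden: 537.660, 185.948, 114.919, 148.036, 463.883.
For Easton: 428.358, 156.087, 132.176, 156.592, 451.603.
Standard total = 1,196,700; weights = 0.1992, 0.1176, 0.1888, 0.2250, 0.2695.
Linden: 0.1992×537.660 + 0.1176×185.948 + 0.1888×114.919 + 0.2250×148.036 + 0.2695×463.883 = 308.9786 per 1,000.
Easton: 0.1992×428.358 + 0.1176×156.087 + 0.1888×132.176 + 0.2250×156.592 + 0.2695×451.603 = 285.5662 per 1,000.
The crude rates (272.83 vs 279.97) would put Easton higher, but that reflects its age composition; once standardized to a common age structure, Linden has the higher underlying rate.

Linden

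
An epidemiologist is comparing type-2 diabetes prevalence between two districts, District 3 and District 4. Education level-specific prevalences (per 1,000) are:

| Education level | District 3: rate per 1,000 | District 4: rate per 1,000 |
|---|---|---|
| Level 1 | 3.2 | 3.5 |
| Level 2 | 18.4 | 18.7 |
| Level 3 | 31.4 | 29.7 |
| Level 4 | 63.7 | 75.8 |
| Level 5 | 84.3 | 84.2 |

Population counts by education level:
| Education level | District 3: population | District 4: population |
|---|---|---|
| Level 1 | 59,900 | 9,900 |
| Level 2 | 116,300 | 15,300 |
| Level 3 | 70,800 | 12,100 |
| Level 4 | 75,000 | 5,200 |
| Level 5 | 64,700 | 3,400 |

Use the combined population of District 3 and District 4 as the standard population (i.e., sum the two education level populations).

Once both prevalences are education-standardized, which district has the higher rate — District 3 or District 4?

District 4

Combined standard total = 432,600; weights = 0.1613, 0.3042, 0.1916, 0.1854, 0.1574.
District 3: 0.1613×3.2 + 0.3042×18.4 + 0.1916×31.4 + 0.1854×63.7 + 0.1574×84.3 = 37.2109 per 1,000.
District 4: 0.1613×3.5 + 0.3042×18.7 + 0.1916×29.7 + 0.1854×75.8 + 0.1574×84.2 = 39.2523 per 1,000.
The crude rates (38.24 vs 29.64) would put District 3 higher, but that reflects its education composition; once standardized to a common education structure, District 4 has the higher underlying rate.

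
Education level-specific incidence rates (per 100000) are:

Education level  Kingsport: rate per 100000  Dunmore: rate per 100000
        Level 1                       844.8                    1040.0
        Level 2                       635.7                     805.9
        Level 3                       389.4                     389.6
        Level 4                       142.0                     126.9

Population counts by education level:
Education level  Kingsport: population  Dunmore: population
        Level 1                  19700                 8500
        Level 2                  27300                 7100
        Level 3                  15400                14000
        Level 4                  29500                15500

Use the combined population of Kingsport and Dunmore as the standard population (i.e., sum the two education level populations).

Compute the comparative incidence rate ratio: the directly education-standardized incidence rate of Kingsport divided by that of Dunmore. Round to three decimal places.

Combined standard total = 137000; weights = 0.2058, 0.2511, 0.2146, 0.3285.
Kingsport: 0.2058×844.8 + 0.2511×635.7 + 0.2146×389.4 + 0.3285×142.0 = 463.7212 per 100000.
Dunmore: 0.2058×1040.0 + 0.2511×805.9 + 0.2146×389.6 + 0.3285×126.9 = 541.7204 per 100000.
Ratio = 463.7212 ÷ 541.7204 = 0.85602.

0.856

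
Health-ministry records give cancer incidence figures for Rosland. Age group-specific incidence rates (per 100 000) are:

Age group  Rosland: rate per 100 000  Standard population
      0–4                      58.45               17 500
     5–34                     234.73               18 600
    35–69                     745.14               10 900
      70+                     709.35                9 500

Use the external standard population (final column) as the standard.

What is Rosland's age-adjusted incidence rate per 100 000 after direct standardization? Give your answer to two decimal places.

Standard total = 56 500; weights = 0.3097, 0.3292, 0.1929, 0.1681.
Standardized rate: 0.3097×58.45 + 0.3292×234.73 + 0.1929×745.14 + 0.1681×709.35 = 358.4018 per 100 000.

358.40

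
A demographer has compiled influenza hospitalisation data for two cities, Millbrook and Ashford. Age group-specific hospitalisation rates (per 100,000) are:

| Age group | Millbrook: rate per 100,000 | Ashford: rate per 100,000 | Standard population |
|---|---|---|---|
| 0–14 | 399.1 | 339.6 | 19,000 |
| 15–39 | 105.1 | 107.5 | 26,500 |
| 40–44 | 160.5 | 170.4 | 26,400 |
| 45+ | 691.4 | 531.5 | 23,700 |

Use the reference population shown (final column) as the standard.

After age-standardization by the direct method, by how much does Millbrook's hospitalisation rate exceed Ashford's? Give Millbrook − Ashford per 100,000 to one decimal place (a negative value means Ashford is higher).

48.1

Standard total = 95,600; weights = 0.1987, 0.2772, 0.2762, 0.2479.
Millbrook: 0.1987×399.1 + 0.2772×105.1 + 0.2762×160.5 + 0.2479×691.4 = 324.1781 per 100,000.
Ashford: 0.1987×339.6 + 0.2772×107.5 + 0.2762×170.4 + 0.2479×531.5 = 276.1115 per 100,000.
Difference = 324.1781 − 276.1115 = 48.0666.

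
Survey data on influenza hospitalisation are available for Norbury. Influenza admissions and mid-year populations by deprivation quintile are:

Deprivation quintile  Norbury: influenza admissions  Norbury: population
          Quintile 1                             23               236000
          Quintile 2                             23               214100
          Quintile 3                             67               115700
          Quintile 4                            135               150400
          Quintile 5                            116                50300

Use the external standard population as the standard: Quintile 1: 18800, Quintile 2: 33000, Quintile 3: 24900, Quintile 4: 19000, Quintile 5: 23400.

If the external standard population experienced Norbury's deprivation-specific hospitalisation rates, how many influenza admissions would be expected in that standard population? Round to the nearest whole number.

Deprivation-specific rates per 100000 for Norbury: 9.75, 10.74, 57.91, 89.76, 230.62.
Expected influenza admissions = Σ (standard pop × deprivation-specific rate ÷ 100000)
= 18800×9.75/100000 + 33000×10.74/100000 + 24900×57.91/100000 + 19000×89.76/100000 + 23400×230.62/100000
= 1.83 + 3.55 + 14.42 + 17.05 + 53.96 = 90.82.

91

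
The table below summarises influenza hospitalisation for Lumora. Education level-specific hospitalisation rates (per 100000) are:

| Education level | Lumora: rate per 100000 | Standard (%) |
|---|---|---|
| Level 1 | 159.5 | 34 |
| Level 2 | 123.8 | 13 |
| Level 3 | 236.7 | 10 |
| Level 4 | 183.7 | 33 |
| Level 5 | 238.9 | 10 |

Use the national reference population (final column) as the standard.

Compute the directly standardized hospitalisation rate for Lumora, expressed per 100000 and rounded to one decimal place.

178.5

Standard weights: 0.34, 0.13, 0.10, 0.33, 0.10.
Standardized rate: 0.3400×159.5 + 0.1300×123.8 + 0.1000×236.7 + 0.3300×183.7 + 0.1000×238.9 = 178.5050 per 100000.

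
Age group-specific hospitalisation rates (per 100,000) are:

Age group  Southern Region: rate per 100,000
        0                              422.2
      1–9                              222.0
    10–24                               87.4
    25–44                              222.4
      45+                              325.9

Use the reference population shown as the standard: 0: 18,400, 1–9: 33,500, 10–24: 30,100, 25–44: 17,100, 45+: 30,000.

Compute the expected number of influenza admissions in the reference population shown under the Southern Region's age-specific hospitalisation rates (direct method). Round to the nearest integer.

Expected influenza admissions = Σ (standard pop × age-specific rate ÷ 100,000)
= 18,400×422.2/100,000 + 33,500×222.0/100,000 + 30,100×87.4/100,000 + 17,100×222.4/100,000 + 30,000×325.9/100,000
= 77.68 + 74.37 + 26.31 + 38.03 + 97.77 = 314.16.

314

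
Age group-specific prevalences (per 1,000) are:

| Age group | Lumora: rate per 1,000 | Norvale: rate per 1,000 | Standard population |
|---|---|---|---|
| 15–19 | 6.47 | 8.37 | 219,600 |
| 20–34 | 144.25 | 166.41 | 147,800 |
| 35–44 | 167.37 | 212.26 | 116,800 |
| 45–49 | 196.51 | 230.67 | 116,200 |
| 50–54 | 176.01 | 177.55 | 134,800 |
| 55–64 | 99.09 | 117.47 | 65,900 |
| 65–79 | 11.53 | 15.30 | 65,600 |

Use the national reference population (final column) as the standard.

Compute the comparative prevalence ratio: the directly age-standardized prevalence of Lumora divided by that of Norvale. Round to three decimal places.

Standard total = 866,700; weights = 0.2534, 0.1705, 0.1348, 0.1341, 0.1555, 0.0760, 0.0757.
Lumora: 0.2534×6.47 + 0.1705×144.25 + 0.1348×167.37 + 0.1341×196.51 + 0.1555×176.01 + 0.0760×99.09 + 0.0757×11.53 = 110.9228 per 1,000.
Norvale: 0.2534×8.37 + 0.1705×166.41 + 0.1348×212.26 + 0.1341×230.67 + 0.1555×177.55 + 0.0760×117.47 + 0.0757×15.30 = 127.7350 per 1,000.
Ratio = 110.9228 ÷ 127.7350 = 0.86838.

0.868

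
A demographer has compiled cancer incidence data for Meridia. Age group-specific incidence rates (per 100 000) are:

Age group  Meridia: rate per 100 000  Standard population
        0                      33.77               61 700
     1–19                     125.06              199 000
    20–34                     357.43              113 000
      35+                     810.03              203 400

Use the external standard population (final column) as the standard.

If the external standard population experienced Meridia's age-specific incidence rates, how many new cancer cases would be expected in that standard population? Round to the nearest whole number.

2321

Expected new cancer cases = Σ (standard pop × age-specific rate ÷ 100 000)
= 61 700×33.77/100 000 + 199 000×125.06/100 000 + 113 000×357.43/100 000 + 203 400×810.03/100 000
= 20.84 + 248.87 + 403.90 + 1647.60 = 2321.20.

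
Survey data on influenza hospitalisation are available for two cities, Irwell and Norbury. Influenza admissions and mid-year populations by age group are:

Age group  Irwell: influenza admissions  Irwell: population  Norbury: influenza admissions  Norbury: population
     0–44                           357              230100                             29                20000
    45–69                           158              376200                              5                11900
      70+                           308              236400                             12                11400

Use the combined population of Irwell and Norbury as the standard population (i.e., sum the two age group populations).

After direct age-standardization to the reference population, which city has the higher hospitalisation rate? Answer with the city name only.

Irwell

Age-specific rates per 100000 for Irwell: 155.15, 42.00, 130.29.
For Norbury: 145.00, 42.02, 105.26.
Combined standard total = 886000; weights = 0.2823, 0.4380, 0.2797.
Irwell: 0.2823×155.15 + 0.4380×42.00 + 0.2797×130.29 = 98.6321 per 100000.
Norbury: 0.2823×145.00 + 0.4380×42.02 + 0.2797×105.26 = 88.7759 per 100000.
The crude rates (97.66 vs 106.24) would put Norbury higher, but that reflects its age composition; once standardized to a common age structure, Irwell has the higher underlying rate.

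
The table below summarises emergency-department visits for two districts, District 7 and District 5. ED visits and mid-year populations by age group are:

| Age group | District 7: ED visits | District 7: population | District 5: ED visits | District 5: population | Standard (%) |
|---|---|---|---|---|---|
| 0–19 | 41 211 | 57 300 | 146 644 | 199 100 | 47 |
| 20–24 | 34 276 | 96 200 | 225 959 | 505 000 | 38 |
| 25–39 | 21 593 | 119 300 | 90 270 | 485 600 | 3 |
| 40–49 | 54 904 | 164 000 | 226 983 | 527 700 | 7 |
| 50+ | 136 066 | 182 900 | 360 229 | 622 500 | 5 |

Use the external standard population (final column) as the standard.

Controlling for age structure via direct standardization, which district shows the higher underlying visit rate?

Age-specific rates per 1 000 for District 7: 719.215, 356.299, 180.997, 334.780, 743.937.
For District 5: 736.534, 447.444, 185.894, 430.136, 578.681.
Standard weights: 0.47, 0.38, 0.03, 0.07, 0.05.
District 7: 0.4700×719.215 + 0.3800×356.299 + 0.0300×180.997 + 0.0700×334.780 + 0.0500×743.937 = 539.4860 per 1 000.
District 5: 0.4700×736.534 + 0.3800×447.444 + 0.0300×185.894 + 0.0700×430.136 + 0.0500×578.681 = 580.8201 per 1 000.
The crude rates (464.82 vs 448.77) would put District 7 higher, but that reflects its age composition; once standardized to a common age structure, District 5 has the higher underlying rate.

District 5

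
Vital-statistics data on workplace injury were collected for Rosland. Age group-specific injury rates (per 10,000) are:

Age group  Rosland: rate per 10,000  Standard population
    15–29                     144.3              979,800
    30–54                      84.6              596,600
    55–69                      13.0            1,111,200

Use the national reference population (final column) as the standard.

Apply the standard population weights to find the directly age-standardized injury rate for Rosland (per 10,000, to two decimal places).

76.76

Standard total = 2,687,600; weights = 0.3646, 0.2220, 0.4135.
Standardized rate: 0.3646×144.3 + 0.2220×84.6 + 0.4135×13.0 = 76.7611 per 10,000.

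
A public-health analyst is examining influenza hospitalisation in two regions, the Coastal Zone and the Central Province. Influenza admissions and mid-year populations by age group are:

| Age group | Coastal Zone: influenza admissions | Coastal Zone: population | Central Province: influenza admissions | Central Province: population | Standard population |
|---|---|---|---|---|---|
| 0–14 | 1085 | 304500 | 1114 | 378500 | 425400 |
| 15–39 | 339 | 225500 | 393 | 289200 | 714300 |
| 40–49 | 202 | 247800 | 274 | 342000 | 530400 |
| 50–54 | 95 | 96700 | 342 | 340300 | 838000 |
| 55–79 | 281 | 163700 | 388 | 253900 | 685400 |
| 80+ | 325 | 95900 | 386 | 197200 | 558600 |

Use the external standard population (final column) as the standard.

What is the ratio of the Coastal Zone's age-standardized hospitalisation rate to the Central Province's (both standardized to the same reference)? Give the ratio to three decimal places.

Age-specific rates per 100000 for the Coastal Zone: 356.32, 150.33, 81.52, 98.24, 171.66, 338.89.
For the Central Province: 294.32, 135.89, 80.12, 100.50, 152.82, 195.74.
Standard total = 3752100; weights = 0.1134, 0.1904, 0.1414, 0.2233, 0.1827, 0.1489.
The Coastal Zone: 0.1134×356.32 + 0.1904×150.33 + 0.1414×81.52 + 0.2233×98.24 + 0.1827×171.66 + 0.1489×338.89 = 184.2927 per 100000.
The Central Province: 0.1134×294.32 + 0.1904×135.89 + 0.1414×80.12 + 0.2233×100.50 + 0.1827×152.82 + 0.1489×195.74 = 150.0665 per 100000.
Ratio = 184.2927 ÷ 150.0665 = 1.22807.

1.228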